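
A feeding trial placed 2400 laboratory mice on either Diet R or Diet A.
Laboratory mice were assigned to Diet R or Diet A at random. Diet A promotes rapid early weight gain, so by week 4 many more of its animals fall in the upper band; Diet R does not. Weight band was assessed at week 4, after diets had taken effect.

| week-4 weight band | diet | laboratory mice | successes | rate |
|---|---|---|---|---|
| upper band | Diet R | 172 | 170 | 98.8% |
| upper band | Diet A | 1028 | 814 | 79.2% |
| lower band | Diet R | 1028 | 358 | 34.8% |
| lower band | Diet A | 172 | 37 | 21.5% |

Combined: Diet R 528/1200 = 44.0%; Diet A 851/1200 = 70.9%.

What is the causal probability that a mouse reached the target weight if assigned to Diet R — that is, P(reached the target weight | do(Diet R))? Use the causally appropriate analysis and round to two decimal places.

0.44

Week-4 weight band is downstream of the diet. One should not condition on a consequence of treatment, so the overall rates are the right comparison.
So P(outcome | do(Diet R)) is just the pooled rate for Diet R: 528/1200 = 0.440.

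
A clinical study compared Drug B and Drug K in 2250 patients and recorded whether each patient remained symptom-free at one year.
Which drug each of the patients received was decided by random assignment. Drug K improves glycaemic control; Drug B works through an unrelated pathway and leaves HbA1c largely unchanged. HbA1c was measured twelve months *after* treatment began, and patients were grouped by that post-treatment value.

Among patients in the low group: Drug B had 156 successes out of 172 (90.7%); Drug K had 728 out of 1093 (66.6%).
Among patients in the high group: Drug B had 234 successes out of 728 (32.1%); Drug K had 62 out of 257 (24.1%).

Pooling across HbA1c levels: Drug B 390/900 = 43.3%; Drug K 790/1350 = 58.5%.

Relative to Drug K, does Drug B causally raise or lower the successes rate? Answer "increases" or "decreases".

decreases

HbA1c lies on the pathway drug → HbA1c → outcome, so adjusting for it blocks the indirect effect. For the total causal effect of drug, use the unadjusted pooled rates.
Pooled: Drug B 43.3% vs Drug K 58.5%; Drug K is higher overall.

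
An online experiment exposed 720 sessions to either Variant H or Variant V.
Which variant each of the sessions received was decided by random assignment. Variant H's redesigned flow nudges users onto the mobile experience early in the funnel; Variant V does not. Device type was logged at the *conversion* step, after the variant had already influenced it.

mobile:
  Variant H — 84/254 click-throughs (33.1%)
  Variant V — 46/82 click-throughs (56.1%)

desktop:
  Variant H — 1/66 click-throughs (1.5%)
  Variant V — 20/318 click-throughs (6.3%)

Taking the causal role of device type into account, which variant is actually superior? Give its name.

Device type is downstream of the variant. One should not condition on a consequence of treatment, so the overall rates are the right comparison.
Pooled: Variant H 26.6% vs Variant V 16.5%; Variant H is higher overall.

Variant H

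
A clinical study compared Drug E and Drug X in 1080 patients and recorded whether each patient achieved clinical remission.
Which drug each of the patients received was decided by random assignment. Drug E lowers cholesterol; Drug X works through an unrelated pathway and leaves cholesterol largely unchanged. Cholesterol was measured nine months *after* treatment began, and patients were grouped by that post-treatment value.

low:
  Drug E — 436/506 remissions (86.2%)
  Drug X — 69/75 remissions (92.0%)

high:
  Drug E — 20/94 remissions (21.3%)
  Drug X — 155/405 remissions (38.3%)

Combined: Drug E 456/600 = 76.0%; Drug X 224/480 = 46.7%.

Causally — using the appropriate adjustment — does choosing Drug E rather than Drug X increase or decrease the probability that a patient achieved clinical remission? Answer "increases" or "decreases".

increases

Within every cholesterol level Drug X has the higher rate, yet pooled Drug E does — Simpson's reversal.
Cholesterol lies on the pathway drug → cholesterol → outcome, so adjusting for it blocks the indirect effect. For the total causal effect of drug, use the unadjusted pooled rates.
Pooled: Drug E 76.0% vs Drug X 46.7%; Drug E is higher overall.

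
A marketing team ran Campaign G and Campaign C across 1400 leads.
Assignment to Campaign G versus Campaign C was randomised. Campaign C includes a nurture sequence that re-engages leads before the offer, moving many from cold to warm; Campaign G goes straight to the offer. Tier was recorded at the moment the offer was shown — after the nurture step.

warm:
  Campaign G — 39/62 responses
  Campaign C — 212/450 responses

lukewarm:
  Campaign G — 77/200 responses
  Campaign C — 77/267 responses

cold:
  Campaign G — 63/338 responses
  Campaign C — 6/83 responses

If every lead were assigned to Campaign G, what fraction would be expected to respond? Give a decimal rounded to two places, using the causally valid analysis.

0.30

The distribution of engagement tier is itself part of what the campaign does — it is an intermediate outcome. Holding it fixed would remove that part of the effect; the total effect is the pooled difference.
So P(outcome | do(Campaign G)) is just the pooled rate for Campaign G: 179/600 = 0.298.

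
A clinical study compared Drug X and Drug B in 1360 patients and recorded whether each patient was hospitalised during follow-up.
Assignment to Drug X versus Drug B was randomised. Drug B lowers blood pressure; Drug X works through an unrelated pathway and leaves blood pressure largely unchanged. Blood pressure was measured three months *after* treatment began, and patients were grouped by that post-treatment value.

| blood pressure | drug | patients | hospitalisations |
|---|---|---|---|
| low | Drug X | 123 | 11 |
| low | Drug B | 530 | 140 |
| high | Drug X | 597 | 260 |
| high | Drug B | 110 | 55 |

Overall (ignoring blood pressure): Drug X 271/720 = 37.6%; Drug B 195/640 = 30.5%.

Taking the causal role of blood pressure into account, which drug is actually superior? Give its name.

Drug B

Because the drug influences blood pressure, blood pressure is a post-treatment mediator, not a confounder. Stratifying on it would bias the estimate; the causal effect is the crude pooled difference.
Pooled: Drug X 37.6% vs Drug B 30.5%; Drug B is lower overall.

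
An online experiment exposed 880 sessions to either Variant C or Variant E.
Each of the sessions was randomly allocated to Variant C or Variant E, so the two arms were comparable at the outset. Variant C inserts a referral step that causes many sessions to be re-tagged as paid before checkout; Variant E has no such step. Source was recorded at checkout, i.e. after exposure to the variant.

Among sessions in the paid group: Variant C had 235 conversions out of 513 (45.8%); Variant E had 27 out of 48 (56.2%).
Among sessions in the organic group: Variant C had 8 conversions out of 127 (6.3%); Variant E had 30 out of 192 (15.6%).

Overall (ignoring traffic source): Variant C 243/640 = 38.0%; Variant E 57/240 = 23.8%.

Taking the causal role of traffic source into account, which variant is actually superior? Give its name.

The stratified and pooled comparisons disagree (Variant E wins within each traffic source; Variant C wins overall), so the answer turns on the causal role of traffic source.
Because the variant influences traffic source, traffic source is a post-treatment mediator, not a confounder. Stratifying on it would bias the estimate; the causal effect is the crude pooled difference.
Pooled: Variant C 38.0% vs Variant E 23.8%; Variant C is higher overall.

Variant C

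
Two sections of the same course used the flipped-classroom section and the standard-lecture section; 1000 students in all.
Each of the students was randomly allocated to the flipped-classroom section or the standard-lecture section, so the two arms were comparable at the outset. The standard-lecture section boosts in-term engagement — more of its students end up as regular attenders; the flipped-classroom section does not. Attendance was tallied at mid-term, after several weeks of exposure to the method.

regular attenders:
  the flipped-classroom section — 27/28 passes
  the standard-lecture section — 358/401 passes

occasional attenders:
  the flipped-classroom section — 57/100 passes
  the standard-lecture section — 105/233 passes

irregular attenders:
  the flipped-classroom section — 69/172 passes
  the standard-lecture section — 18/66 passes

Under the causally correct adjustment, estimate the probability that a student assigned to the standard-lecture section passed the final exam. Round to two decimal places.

the flipped-classroom section is higher inside every mid-term attendance stratum but the standard-lecture section is higher in aggregate. Whether to stratify depends on how mid-term attendance relates to the teaching method.
The distribution of mid-term attendance is itself part of what the teaching method does — it is an intermediate outcome. Holding it fixed would remove that part of the effect; the total effect is the pooled difference.
So P(outcome | do(the standard-lecture section)) is just the pooled rate for the standard-lecture section: 481/700 = 0.687.

0.69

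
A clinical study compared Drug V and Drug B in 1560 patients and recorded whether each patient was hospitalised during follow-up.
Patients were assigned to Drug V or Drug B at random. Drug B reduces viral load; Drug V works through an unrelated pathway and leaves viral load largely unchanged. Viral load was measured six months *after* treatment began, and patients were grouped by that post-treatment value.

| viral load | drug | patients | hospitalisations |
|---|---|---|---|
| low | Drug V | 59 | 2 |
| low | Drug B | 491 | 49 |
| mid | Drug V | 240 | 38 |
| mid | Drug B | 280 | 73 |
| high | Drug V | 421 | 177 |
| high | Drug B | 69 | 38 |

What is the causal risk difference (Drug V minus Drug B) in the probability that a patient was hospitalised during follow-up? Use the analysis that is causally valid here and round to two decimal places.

+0.11

Viral load is downstream of the drug. One should not condition on a consequence of treatment, so the overall rates are the right comparison.
The causal difference is the pooled difference: 0.301 − 0.190 = +0.111.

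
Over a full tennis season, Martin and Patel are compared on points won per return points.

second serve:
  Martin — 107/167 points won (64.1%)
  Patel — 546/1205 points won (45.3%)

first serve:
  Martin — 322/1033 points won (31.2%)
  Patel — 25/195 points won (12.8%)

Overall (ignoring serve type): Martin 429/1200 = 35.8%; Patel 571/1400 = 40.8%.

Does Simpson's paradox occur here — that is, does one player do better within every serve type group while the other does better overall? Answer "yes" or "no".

Within each serve type level (second serve 64.1% vs 45.3%; first serve 31.2% vs 12.8%), Martin has the higher rate every time. Pooled: 35.8% vs 40.8% — Patel has the higher rate overall. The two comparisons disagree.

yes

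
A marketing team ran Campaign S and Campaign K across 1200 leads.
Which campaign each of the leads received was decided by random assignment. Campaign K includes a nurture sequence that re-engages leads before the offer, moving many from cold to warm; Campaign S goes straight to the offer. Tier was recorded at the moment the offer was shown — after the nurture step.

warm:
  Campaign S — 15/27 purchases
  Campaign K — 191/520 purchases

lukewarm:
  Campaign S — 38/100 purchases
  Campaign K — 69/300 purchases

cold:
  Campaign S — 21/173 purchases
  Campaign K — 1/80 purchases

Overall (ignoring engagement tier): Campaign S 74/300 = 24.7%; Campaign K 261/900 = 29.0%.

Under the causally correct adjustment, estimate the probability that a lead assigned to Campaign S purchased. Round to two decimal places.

The engagement tier-specific comparison favours Campaign S throughout, but the pooled figures favour Campaign K. The question is whether to condition on engagement tier.
Engagement tier lies on the pathway campaign → engagement tier → outcome, so adjusting for it blocks the indirect effect. For the total causal effect of campaign, use the unadjusted pooled rates.
So P(outcome | do(Campaign S)) is just the pooled rate for Campaign S: 74/300 = 0.247.

0.25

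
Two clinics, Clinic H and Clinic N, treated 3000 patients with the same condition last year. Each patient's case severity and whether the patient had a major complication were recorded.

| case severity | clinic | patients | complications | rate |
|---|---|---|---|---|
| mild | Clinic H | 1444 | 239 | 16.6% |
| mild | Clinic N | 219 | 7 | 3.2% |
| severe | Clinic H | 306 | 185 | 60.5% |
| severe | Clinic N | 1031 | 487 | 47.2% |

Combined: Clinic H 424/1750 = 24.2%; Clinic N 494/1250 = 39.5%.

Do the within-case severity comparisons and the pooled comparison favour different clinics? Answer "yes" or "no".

yes

Within each case severity level (mild 16.6% vs 3.2%; severe 60.5% vs 47.2%), Clinic N has the lower rate every time. Pooled: 24.2% vs 39.5% — Clinic H has the lower rate overall. The two comparisons disagree.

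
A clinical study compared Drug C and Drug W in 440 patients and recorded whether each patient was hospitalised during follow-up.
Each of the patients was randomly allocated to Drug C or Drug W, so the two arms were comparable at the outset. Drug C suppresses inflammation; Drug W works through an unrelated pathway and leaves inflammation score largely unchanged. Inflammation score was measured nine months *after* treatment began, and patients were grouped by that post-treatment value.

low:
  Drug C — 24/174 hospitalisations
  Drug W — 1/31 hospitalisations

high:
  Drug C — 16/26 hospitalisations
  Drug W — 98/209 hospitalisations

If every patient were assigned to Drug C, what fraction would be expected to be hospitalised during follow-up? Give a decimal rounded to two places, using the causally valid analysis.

The stratified and pooled comparisons disagree (Drug W wins within each inflammation score; Drug C wins overall), so the answer turns on the causal role of inflammation score.
Inflammation score lies on the pathway drug → inflammation score → outcome, so adjusting for it blocks the indirect effect. For the total causal effect of drug, use the unadjusted pooled rates.
So P(outcome | do(Drug C)) is just the pooled rate for Drug C: 40/200 = 0.200.

0.20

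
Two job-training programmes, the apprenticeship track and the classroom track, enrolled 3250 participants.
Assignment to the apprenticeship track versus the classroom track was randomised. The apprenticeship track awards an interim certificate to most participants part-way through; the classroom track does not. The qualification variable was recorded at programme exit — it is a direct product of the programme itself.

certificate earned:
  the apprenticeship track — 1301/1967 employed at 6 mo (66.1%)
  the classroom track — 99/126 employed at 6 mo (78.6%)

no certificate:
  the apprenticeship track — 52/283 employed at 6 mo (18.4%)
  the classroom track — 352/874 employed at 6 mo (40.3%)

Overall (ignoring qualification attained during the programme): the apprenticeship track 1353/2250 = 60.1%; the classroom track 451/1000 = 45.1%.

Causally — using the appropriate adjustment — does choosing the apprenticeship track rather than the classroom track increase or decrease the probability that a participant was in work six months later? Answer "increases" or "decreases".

Qualification attained during the programme is downstream of the programme. One should not condition on a consequence of treatment, so the overall rates are the right comparison.
Pooled: the apprenticeship track 60.1% vs the classroom track 45.1%; the apprenticeship track is higher overall.

increases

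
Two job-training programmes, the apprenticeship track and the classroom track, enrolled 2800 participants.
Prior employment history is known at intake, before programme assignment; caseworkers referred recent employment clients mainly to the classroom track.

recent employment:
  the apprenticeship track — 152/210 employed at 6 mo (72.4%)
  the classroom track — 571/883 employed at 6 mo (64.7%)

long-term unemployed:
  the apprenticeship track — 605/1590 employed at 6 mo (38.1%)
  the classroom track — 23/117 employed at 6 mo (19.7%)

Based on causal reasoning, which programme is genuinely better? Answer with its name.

Nothing the programme does changes prior employment history; the imbalance is an allocation artefact. With prior employment history also predicting the outcome, the pooled figure is confounded, and the within-stratum comparison is the causal one.
Within each level — recent employment: 72.4% vs 64.7%; long-term unemployed: 38.1% vs 19.7% — the apprenticeship track is higher every time.

the apprenticeship track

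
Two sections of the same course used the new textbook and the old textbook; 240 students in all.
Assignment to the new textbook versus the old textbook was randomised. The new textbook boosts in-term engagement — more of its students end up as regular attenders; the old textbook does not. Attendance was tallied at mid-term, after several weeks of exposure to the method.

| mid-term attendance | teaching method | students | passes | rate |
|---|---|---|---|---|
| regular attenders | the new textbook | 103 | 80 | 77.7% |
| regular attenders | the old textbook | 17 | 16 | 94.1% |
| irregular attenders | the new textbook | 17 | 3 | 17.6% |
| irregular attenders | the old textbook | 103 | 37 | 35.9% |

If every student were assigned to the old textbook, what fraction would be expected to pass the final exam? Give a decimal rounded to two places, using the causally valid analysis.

0.44

The stratified and pooled comparisons disagree (the old textbook wins within each mid-term attendance; the new textbook wins overall), so the answer turns on the causal role of mid-term attendance.
Stratifying would compare teaching methods among students the teaching methods themselves sorted into mid-term attendance groups — a form of selection on an intermediate. The unconditioned pooled rates give the total causal effect.
So P(outcome | do(the old textbook)) is just the pooled rate for the old textbook: 53/120 = 0.442.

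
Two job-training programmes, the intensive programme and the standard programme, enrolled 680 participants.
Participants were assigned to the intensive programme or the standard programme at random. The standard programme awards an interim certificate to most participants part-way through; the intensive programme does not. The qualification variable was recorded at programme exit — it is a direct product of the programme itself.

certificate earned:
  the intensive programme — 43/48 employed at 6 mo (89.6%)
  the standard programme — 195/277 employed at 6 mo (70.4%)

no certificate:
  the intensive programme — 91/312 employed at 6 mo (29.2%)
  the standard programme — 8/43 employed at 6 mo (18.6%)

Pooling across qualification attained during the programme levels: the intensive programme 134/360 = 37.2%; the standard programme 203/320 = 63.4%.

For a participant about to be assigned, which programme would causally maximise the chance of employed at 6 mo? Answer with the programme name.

Qualification attained during the programme is downstream of the programme. One should not condition on a consequence of treatment, so the overall rates are the right comparison.
Pooled: the intensive programme 37.2% vs the standard programme 63.4%; the standard programme is higher overall.

the standard programme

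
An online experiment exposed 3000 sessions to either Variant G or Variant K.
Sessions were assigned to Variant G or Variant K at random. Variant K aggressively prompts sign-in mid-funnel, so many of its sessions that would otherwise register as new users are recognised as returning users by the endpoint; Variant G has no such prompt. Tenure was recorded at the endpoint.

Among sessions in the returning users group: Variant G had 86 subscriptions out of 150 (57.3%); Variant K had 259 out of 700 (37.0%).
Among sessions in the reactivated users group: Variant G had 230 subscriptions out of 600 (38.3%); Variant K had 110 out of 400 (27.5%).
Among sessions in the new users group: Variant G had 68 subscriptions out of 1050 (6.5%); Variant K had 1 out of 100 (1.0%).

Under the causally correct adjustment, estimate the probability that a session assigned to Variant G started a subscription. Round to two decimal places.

0.21

Variant G is higher inside every user tenure stratum but Variant K is higher in aggregate. Whether to stratify depends on how user tenure relates to the variant.
User tenure is downstream of the variant. One should not condition on a consequence of treatment, so the overall rates are the right comparison.
So P(outcome | do(Variant G)) is just the pooled rate for Variant G: 384/1800 = 0.213.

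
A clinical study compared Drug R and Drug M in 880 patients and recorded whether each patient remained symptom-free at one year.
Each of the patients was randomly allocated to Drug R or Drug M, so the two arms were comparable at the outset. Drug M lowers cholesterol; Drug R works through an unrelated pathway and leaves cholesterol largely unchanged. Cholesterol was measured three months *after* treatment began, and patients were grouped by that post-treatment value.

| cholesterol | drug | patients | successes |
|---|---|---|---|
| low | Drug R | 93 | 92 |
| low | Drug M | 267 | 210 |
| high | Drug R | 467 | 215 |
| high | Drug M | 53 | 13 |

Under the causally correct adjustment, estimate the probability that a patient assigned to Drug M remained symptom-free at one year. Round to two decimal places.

The stratified and pooled comparisons disagree (Drug R wins within each cholesterol; Drug M wins overall), so the answer turns on the causal role of cholesterol.
Cholesterol lies on the pathway drug → cholesterol → outcome, so adjusting for it blocks the indirect effect. For the total causal effect of drug, use the unadjusted pooled rates.
So P(outcome | do(Drug M)) is just the pooled rate for Drug M: 223/320 = 0.697.

0.70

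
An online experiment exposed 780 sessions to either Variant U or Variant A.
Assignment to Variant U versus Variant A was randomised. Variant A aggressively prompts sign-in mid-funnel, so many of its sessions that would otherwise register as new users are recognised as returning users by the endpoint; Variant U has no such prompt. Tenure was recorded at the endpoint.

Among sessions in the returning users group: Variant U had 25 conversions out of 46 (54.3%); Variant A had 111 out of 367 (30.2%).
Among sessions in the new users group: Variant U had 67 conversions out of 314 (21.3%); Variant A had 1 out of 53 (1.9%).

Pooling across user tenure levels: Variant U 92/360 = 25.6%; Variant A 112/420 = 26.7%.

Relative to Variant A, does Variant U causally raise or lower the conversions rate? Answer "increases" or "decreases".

Variant U is higher inside every user tenure stratum but Variant A is higher in aggregate. Whether to stratify depends on how user tenure relates to the variant.
User tenure here is a post-treatment variable shaped by the variant; conditioning on it would introduce bias rather than remove it. The overall comparison is the causal one.
Pooled: Variant U 25.6% vs Variant A 26.7%; Variant A is higher overall.

decreases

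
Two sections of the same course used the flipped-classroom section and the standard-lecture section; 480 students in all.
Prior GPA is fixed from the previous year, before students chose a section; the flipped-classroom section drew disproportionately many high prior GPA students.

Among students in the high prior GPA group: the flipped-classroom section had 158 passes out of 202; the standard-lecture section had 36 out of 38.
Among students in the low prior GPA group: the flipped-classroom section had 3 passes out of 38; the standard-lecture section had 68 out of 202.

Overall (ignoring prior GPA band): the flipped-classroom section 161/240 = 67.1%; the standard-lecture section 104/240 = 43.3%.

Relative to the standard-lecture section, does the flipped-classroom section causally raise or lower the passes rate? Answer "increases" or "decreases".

decreases

Prior GPA band differs across teaching methods for reasons unrelated to any effect of the teaching method itself, and it separately predicts the outcome — a classic confounder. We must compare within prior GPA band levels.
Within each level — high prior GPA: 78.2% vs 94.7%; low prior GPA: 7.9% vs 33.7% — the standard-lecture section is higher every time.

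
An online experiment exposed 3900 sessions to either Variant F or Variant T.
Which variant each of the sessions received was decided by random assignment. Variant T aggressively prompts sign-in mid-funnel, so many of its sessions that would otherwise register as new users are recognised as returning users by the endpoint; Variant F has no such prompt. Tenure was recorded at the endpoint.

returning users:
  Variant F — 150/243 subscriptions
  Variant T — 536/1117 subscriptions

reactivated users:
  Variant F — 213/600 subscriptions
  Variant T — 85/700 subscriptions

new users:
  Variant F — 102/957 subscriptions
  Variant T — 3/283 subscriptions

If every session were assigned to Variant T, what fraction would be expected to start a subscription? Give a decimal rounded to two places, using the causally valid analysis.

The stratified and pooled comparisons disagree (Variant F wins within each user tenure; Variant T wins overall), so the answer turns on the causal role of user tenure.
User tenure is recorded after the variant and is itself shifted by it — it sits on the causal path from variant to outcome. Conditioning on a mediator would strip out part of the effect we want; the pooled comparison gives the total causal effect.
So P(outcome | do(Variant T)) is just the pooled rate for Variant T: 624/2100 = 0.297.

0.30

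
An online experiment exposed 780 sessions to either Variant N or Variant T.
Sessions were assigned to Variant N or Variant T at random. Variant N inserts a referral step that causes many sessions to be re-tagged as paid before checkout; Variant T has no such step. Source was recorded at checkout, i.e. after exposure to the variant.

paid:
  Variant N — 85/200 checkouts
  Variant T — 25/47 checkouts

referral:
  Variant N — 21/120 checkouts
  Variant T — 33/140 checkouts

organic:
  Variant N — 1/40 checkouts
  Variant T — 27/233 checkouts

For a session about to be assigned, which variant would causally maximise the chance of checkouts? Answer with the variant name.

Traffic source lies on the pathway variant → traffic source → outcome, so adjusting for it blocks the indirect effect. For the total causal effect of variant, use the unadjusted pooled rates.
Pooled: Variant N 29.7% vs Variant T 20.2%; Variant N is higher overall.

Variant N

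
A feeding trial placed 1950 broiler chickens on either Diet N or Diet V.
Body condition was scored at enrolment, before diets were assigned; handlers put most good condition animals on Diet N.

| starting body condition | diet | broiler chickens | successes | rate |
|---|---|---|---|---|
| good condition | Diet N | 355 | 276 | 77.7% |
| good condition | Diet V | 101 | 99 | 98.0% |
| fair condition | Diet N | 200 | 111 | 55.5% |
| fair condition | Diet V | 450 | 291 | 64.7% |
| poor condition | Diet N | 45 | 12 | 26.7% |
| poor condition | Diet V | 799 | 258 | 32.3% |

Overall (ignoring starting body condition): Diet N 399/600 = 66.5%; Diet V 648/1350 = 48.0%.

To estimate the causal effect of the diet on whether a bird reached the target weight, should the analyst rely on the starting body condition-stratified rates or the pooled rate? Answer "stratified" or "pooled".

Diet V is higher inside every starting body condition stratum but Diet N is higher in aggregate. Whether to stratify depends on how starting body condition relates to the diet.
Nothing the diet does changes starting body condition; the imbalance is an allocation artefact. With starting body condition also predicting the outcome, the pooled figure is confounded, and the within-stratum comparison is the causal one.
Within each level — good condition: 77.7% vs 98.0%; fair condition: 55.5% vs 64.7%; poor condition: 26.7% vs 32.3% — Diet V is higher every time.

stratified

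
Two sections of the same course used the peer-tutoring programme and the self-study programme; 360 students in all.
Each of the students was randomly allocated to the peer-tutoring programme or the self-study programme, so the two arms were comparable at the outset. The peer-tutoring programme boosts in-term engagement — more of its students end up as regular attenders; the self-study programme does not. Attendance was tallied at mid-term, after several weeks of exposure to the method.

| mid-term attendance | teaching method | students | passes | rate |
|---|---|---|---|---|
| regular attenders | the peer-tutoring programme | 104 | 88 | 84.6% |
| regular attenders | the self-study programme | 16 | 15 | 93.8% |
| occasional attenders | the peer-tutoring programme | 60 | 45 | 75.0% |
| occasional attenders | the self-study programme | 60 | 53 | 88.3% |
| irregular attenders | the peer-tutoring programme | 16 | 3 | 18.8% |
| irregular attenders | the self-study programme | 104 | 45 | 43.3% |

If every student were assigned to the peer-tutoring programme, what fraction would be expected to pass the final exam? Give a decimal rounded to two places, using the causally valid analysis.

0.76

Because the teaching method influences mid-term attendance, mid-term attendance is a post-treatment mediator, not a confounder. Stratifying on it would bias the estimate; the causal effect is the crude pooled difference.
So P(outcome | do(the peer-tutoring programme)) is just the pooled rate for the peer-tutoring programme: 136/180 = 0.756.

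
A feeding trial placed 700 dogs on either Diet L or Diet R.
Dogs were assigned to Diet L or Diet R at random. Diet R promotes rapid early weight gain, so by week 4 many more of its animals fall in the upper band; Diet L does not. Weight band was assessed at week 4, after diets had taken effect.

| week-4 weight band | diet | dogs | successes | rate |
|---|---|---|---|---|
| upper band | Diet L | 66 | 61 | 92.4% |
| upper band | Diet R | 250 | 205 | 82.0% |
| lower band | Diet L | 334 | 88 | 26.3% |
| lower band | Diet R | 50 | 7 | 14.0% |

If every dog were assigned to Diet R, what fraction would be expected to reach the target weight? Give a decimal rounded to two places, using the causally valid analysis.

0.71

Week-4 weight band is downstream of the diet. One should not condition on a consequence of treatment, so the overall rates are the right comparison.
So P(outcome | do(Diet R)) is just the pooled rate for Diet R: 212/300 = 0.707.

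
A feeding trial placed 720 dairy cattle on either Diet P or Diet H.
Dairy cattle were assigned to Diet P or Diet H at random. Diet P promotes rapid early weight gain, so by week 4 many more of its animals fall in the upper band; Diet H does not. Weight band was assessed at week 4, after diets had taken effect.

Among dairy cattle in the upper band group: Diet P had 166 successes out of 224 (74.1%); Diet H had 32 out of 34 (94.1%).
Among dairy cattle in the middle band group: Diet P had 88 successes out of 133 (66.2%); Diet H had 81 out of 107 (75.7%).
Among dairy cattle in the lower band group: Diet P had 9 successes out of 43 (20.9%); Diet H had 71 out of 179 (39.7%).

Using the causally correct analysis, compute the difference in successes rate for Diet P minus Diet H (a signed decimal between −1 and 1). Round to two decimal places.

Diet H is higher inside every week-4 weight band stratum but Diet P is higher in aggregate. Whether to stratify depends on how week-4 weight band relates to the diet.
The distribution of week-4 weight band is itself part of what the diet does — it is an intermediate outcome. Holding it fixed would remove that part of the effect; the total effect is the pooled difference.
The causal difference is the pooled difference: 0.657 − 0.575 = +0.083.

+0.08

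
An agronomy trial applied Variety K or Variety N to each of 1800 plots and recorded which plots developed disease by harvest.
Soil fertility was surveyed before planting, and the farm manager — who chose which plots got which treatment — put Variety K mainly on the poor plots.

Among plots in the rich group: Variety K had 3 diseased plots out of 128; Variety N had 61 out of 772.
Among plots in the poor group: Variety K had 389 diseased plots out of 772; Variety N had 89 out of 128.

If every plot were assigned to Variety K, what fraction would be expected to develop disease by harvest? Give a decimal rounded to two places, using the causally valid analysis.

0.26

Soil fertility satisfies the back-door criterion: it is not a descendant of the variety, and it blocks the spurious path from variety to outcome. Adjusting for it (i.e., using the within-soil fertility rates) gives the causal effect.
Standardising Variety K to the population soil fertility mix: 0.500·3/128 + 0.500·389/772 = 0.264.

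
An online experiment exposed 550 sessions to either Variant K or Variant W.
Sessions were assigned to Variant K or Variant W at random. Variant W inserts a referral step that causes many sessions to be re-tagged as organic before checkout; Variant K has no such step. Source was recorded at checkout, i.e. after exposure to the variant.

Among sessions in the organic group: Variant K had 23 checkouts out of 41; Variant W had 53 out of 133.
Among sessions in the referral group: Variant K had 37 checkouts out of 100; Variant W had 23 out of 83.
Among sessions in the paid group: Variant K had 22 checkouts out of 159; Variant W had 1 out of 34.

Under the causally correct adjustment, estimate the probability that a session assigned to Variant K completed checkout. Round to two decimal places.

0.27

Because the variant influences traffic source, traffic source is a post-treatment mediator, not a confounder. Stratifying on it would bias the estimate; the causal effect is the crude pooled difference.
So P(outcome | do(Variant K)) is just the pooled rate for Variant K: 82/300 = 0.273.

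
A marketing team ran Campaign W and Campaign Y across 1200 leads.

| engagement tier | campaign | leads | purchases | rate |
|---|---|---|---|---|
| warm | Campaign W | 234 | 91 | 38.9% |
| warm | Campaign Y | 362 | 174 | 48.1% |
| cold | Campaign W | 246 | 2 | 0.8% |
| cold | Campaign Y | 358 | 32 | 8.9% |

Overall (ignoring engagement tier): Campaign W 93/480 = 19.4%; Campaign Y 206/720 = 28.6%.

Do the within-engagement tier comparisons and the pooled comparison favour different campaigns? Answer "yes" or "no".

no

Within each engagement tier level (warm 38.9% vs 48.1%; cold 0.8% vs 8.9%), Campaign Y has the higher rate every time. Pooled: 19.4% vs 28.6% — Campaign Y has the higher rate overall. They agree.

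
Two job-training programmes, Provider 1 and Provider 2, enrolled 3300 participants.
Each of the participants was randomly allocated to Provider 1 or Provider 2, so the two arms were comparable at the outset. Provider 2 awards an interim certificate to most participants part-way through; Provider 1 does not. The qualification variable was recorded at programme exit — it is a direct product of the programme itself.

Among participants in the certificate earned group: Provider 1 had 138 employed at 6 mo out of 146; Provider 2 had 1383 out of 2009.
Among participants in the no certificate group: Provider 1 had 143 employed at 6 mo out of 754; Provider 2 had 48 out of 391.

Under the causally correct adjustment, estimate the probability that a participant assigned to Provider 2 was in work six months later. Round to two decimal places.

0.60

The qualification attained during the programme-specific comparison favours Provider 1 throughout, but the pooled figures favour Provider 2. The question is whether to condition on qualification attained during the programme.
Qualification attained during the programme is recorded after the programme and is itself shifted by it — it sits on the causal path from programme to outcome. Conditioning on a mediator would strip out part of the effect we want; the pooled comparison gives the total causal effect.
So P(outcome | do(Provider 2)) is just the pooled rate for Provider 2: 1431/2400 = 0.596.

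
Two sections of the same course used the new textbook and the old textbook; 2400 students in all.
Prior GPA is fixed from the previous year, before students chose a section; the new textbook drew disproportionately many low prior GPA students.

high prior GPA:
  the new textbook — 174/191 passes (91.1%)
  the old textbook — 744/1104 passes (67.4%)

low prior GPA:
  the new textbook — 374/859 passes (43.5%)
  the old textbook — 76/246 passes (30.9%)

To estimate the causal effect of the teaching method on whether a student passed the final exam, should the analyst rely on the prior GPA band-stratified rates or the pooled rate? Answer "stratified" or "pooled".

Prior GPA band is set before the teaching method has any effect — it is not caused by the teaching method — and it independently drives the outcome. That makes it a confounder, so the causal comparison is within prior GPA band levels.
Within each level — high prior GPA: 91.1% vs 67.4%; low prior GPA: 43.5% vs 30.9% — the new textbook is higher every time.

stratified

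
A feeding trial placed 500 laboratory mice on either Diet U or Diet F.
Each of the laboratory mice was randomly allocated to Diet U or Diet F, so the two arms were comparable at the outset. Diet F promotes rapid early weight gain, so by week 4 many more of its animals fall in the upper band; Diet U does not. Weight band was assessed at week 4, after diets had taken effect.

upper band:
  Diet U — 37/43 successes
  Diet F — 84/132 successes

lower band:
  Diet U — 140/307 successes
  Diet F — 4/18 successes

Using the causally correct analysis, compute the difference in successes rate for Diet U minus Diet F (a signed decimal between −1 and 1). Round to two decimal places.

Week-4 weight band is recorded after the diet and is itself shifted by it — it sits on the causal path from diet to outcome. Conditioning on a mediator would strip out part of the effect we want; the pooled comparison gives the total causal effect.
The causal difference is the pooled difference: 0.506 − 0.587 = -0.081.

-0.08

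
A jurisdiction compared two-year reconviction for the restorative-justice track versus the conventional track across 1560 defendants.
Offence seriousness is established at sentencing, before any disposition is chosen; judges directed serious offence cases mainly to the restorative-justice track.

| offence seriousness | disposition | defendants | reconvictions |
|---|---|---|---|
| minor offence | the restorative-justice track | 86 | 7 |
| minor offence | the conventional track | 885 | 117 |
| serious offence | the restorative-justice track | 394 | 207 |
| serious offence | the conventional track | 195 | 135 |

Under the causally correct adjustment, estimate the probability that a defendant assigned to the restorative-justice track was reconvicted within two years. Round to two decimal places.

Since offence seriousness is a pre-existing factor (not a product of the disposition) and it affects the outcome on its own, it is a confounder. The stratified rates, not the pooled rate, identify the causal effect.
Standardising the restorative-justice track to the population offence seriousness mix: 0.622·7/86 + 0.378·207/394 = 0.249.

0.25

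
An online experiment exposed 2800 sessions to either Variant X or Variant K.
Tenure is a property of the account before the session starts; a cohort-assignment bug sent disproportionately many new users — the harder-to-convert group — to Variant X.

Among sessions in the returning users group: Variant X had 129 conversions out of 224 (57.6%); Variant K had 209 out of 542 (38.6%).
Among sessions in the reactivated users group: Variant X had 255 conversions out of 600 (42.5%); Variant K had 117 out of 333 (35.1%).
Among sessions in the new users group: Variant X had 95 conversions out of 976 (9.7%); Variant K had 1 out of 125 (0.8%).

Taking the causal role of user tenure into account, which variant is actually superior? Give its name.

Variant X

Here user tenure is a common cause — it drives both which variant a case falls under and the outcome. The crude comparison mixes populations; the stratum-specific rates are the causally relevant ones.
Within each level — returning users: 57.6% vs 38.6%; reactivated users: 42.5% vs 35.1%; new users: 9.7% vs 0.8% — Variant X is higher every time.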